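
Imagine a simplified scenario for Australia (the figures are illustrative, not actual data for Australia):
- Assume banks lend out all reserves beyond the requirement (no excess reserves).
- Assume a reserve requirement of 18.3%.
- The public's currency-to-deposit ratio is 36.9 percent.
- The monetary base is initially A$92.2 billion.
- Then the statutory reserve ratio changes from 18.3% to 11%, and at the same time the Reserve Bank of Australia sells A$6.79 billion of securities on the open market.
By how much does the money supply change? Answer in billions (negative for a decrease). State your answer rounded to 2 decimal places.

A$15.44 billion

Before: m₁ = (1 + 0.369) / (0.183 + 0.369) ≈ 2.48007, MB₁ = 92.2, so M₁ = 2.48007 × 92.2 ≈ 228.6625 billion.
After: m₂ = (1 + 0.369) / (0.11 + 0.369) ≈ 2.85804, MB₂ = 92.2 − 6.79 = 85.41, so M₂ = 2.85804 × 85.41 ≈ 244.1052 billion.
ΔM = M₂ − M₁ = 244.1052 − 228.6625 = 15.4427 billion.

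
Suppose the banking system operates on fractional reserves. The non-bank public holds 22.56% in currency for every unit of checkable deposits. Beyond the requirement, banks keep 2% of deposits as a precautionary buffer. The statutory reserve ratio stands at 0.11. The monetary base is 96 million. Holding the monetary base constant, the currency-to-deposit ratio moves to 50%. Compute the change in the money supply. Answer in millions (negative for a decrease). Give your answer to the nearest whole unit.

Initially m₁ = (1 + 0.2256) / (0.11 + 0.02 + 0.2256) ≈ 3.4466, so M₁ = 3.4466 × 96 = 330.8736 million.
After the change m₂ = (1 + 0.5) / (0.11 + 0.02 + 0.5) ≈ 2.3810, so M₂ = 2.3810 × 96 = 228.576 million.
ΔM = M₂ − M₁ = 228.576 − 330.8736 = -102.2976 million.

-102 million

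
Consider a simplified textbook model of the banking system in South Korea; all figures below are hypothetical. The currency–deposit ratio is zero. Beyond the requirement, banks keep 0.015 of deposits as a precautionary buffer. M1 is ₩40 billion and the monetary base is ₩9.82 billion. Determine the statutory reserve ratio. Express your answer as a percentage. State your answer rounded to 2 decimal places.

Using m = M/MB = 40/9.82 ≈ 4.073320. Since m = (1 + c)/(c + rr + e), the denominator satisfies c + rr + e = (1 + c)/m = (1 + 0) / 4.073320 ≈ 0.245500.
With c = 0 and e = 0.015, the statutory reserve ratio is 0.245500 − 0 − 0.015 = 0.2305.

23.05%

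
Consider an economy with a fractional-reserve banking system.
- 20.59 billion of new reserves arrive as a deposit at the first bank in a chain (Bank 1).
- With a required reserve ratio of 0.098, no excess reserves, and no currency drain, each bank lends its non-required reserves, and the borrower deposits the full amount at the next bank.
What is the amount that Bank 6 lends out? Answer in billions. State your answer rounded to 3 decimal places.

Each bank lends a fraction (1 − rr) = 0.9020 of the deposit it receives, so Bank 6 receives 20.59·0.9020^5 and lends 20.59·0.9020^6 ≈ 11.0891 billion.

11.089 billion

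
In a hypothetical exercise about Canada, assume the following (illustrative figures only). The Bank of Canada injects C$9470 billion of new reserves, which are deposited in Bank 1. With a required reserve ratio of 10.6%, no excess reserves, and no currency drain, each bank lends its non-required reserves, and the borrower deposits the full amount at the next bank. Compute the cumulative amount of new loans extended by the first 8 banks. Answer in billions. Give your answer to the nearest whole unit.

Bank i lends (1 − rr)^i of the original deposit: Bank 1 lends 9470·0.8940 = 8466.1800, Bank 2 lends 9470·0.8940² ≈ 7568.7649, and so on.
Summing a geometric series: total = 9470·[0.8940·(1 − 0.8940^8) / (1 − 0.8940)] ≈ 47279.8161 billion.

C$47280 billion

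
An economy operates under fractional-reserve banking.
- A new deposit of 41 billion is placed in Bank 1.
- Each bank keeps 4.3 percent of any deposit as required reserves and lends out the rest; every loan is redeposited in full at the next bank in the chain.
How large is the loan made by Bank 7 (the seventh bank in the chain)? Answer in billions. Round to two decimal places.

30.14 billion

Each bank lends a fraction (1 − rr) = 0.9570 of the deposit it receives, so Bank 7 receives 41·0.9570^6 and lends 41·0.9570^7 ≈ 30.1417 billion.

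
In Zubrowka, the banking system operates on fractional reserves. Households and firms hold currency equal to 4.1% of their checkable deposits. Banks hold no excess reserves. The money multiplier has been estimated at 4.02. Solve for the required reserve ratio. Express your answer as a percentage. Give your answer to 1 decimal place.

Using m = 4.02. Since m = (1 + c)/(c + rr + e), the denominator satisfies c + rr + e = (1 + c)/m = (1 + 0.041) / 4.02 ≈ 0.258955.
With c = 0.041 and e = 0, the required reserve ratio is 0.258955 − 0.041 − 0 = 0.217955.

21.8%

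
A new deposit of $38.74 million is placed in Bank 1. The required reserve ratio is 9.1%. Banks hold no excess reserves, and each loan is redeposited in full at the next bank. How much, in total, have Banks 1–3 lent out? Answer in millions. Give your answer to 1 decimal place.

Bank i lends (1 − rr)^i of the original deposit: Bank 1 lends 38.74·0.9090 ≈ 35.2147, Bank 2 lends 38.74·0.9090² ≈ 32.0101, and so on.
Summing a geometric series: total = 38.74·[0.9090·(1 − 0.9090^3) / (1 − 0.9090)] ≈ 96.3220 million.

$96.3 million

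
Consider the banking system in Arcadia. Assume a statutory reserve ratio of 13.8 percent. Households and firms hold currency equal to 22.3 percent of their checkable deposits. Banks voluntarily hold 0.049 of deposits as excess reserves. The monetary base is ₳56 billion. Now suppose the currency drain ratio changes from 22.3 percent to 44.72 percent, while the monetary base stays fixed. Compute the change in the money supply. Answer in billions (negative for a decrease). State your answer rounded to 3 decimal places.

Initially m₁ = (1 + 0.223) / (0.138 + 0.049 + 0.223) ≈ 2.982927, so M₁ = 2.982927 × 56 ≈ 167.0439 billion.
After the change m₂ = (1 + 0.4472) / (0.138 + 0.049 + 0.4472) ≈ 2.281930, so M₂ = 2.281930 × 56 ≈ 127.7881 billion.
ΔM = M₂ − M₁ = 127.7881 − 167.0439 = -39.2558 billion.

-39.256 billion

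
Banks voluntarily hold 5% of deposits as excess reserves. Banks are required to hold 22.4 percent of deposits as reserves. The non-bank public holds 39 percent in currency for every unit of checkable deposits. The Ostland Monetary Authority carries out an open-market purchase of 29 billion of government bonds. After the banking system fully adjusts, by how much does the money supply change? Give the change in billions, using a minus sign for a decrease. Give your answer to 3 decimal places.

60.708 billion

The money multiplier is m = (1 + c) / (rr + e + c) = (1 + 0.39) / (0.224 + 0.05 + 0.39) ≈ 2.093373.
The purchase adds 29 billion of base, so ΔM = m × ΔMB = 2.093373 × (+29) ≈ 60.7078 billion.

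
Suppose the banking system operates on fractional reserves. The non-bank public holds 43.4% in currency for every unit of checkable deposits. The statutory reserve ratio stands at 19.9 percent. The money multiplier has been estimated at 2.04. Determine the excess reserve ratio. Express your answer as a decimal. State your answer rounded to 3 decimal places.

Using m = 2.04. Since m = (1 + c)/(c + rr + e), the denominator satisfies c + rr + e = (1 + c)/m = (1 + 0.434) / 2.04 ≈ 0.702941.
With c = 0.434 and rr = 0.199, the excess reserve ratio is 0.702941 − 0.434 − 0.199 = 0.069941.

0.070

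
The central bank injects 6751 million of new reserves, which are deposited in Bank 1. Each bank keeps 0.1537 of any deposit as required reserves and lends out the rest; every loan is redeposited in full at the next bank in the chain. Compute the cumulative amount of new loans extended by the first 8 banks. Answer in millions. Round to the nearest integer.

Bank i lends (1 − rr)^i of the original deposit: Bank 1 lends 6751·0.8463 = 5713.3713, Bank 2 lends 6751·0.8463² ≈ 4835.2261, and so on.
Summing a geometric series: total = 6751·[0.8463·(1 − 0.8463^8) / (1 − 0.8463)] ≈ 27390.5503 million.

27391 million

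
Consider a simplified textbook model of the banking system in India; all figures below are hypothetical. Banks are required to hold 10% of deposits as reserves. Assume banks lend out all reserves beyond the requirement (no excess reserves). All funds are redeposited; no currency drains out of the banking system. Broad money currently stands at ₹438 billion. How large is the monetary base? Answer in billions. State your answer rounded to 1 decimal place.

₹43.8 billion

With no currency drain and no excess reserves, the money multiplier is m = 1/rr = 1/0.1 = 10.
The monetary base is MB = M / m = 438 / 10 = 43.8 billion.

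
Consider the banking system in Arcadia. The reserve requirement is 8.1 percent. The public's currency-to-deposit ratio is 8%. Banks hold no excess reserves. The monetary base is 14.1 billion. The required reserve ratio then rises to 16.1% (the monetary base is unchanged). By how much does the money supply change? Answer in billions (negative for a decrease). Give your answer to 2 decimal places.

-31.40 billion

Initially m₁ = (1 + 0.08) / (0.081 + 0.08) ≈ 6.70807, so M₁ = 6.70807 × 14.1 ≈ 94.5838 billion.
After the change m₂ = (1 + 0.08) / (0.161 + 0.08) ≈ 4.48133, so M₂ = 4.48133 × 14.1 ≈ 63.1868 billion.
ΔM = M₂ − M₁ = 63.1868 − 94.5838 = -31.397 billion.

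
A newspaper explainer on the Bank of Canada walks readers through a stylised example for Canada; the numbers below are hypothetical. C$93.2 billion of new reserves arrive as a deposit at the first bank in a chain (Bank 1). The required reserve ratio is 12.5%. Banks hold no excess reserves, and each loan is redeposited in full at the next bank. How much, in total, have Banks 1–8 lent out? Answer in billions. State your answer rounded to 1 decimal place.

Bank i lends (1 − rr)^i of the original deposit: Bank 1 lends 93.2·0.8750 = 81.5500, Bank 2 lends 93.2·0.8750² ≈ 71.3563, and so on.
Summing a geometric series: total = 93.2·[0.8750·(1 − 0.8750^8) / (1 − 0.8750)] ≈ 428.2295 billion.

C$428.2 billion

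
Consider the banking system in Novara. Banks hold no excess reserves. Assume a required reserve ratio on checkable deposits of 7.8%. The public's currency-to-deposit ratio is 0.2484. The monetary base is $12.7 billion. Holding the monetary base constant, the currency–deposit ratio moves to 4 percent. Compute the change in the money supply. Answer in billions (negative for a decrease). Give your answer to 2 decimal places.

$63.36 billion

Initially m₁ = (1 + 0.2484) / (0.078 + 0.2484) ≈ 3.82475, so M₁ = 3.82475 × 12.7 ≈ 48.5743 billion.
After the change m₂ = (1 + 0.04) / (0.078 + 0.04) ≈ 8.81356, so M₂ = 8.81356 × 12.7 ≈ 111.9322 billion.
ΔM = M₂ − M₁ = 111.9322 − 48.5743 = 63.3579 billion.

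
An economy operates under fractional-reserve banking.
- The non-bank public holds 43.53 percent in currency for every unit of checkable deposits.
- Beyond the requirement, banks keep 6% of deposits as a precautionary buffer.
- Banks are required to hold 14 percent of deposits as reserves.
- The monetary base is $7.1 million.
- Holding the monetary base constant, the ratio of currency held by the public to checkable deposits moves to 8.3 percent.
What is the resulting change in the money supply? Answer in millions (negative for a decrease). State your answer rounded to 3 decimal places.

$11.130 million

Initially m₁ = (1 + 0.4353) / (0.14 + 0.06 + 0.4353) ≈ 2.25925, so M₁ = 2.25925 × 7.1 ≈ 16.0407 million.
After the change m₂ = (1 + 0.083) / (0.14 + 0.06 + 0.083) ≈ 3.82686, so M₂ = 3.82686 × 7.1 ≈ 27.1707 million.
ΔM = M₂ − M₁ = 27.1707 − 16.0407 = 11.13 million.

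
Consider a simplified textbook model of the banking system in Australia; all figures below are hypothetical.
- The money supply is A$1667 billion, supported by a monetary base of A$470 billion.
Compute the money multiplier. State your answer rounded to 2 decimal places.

The money multiplier is m = M / MB = 1667 / 470 ≈ 3.54681.

3.55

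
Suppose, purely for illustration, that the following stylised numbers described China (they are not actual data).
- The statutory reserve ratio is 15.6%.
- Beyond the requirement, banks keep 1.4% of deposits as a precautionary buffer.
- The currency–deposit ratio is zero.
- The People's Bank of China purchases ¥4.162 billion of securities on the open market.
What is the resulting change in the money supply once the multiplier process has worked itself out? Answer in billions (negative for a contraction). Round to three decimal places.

The money multiplier is m = 1 / (rr + e) = 1 / (0.156 + 0.014) ≈ 5.88235.
The purchase adds 4.162 billion of base, so ΔM = m × ΔMB = 5.88235 × (+4.162) ≈ 24.4823 billion.

¥24.482 billion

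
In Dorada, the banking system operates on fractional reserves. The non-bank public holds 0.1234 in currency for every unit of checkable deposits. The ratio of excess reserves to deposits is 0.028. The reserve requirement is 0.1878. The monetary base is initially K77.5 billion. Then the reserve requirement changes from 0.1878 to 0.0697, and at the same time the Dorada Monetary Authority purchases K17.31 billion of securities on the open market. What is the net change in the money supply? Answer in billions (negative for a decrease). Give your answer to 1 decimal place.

Before: m₁ = (1 + 0.1234) / (0.1878 + 0.028 + 0.1234) ≈ 3.3119, MB₁ = 77.5, so M₁ = 3.3119 × 77.5 ≈ 256.6723 billion.
After: m₂ = (1 + 0.1234) / (0.0697 + 0.028 + 0.1234) ≈ 5.0810, MB₂ = 77.5 + 17.31 = 94.81, so M₂ = 5.0810 × 94.81 ≈ 481.7296 billion.
ΔM = M₂ − M₁ = 481.7296 − 256.6723 = 225.0573 billion.

K225.1 billion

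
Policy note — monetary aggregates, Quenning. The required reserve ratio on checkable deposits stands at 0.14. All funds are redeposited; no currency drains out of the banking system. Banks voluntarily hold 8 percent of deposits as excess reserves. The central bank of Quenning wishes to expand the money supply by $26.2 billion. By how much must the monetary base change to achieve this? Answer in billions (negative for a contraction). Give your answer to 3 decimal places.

$5.764 billion

The money multiplier is m = 1 / (rr + e) = 1 / (0.14 + 0.08) ≈ 4.545455.
ΔMB = ΔM / m = (+26.2) / 4.545455 ≈ 5.764 billion.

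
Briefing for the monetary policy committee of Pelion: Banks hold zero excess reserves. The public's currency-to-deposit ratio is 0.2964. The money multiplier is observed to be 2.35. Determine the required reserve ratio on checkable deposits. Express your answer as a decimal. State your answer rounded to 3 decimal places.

Using m = 2.35. Since m = (1 + c)/(c + rr + e), the denominator satisfies c + rr + e = (1 + c)/m = (1 + 0.2964) / 2.35 ≈ 0.551660.
With c = 0.2964 and e = 0, the required reserve ratio on checkable deposits is 0.551660 − 0.2964 − 0 = 0.25526.

0.255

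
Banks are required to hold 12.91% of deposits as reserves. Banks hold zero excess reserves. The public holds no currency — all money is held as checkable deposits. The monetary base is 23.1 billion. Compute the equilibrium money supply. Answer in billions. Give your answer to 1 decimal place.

178.9 billion

With no currency drain or excess reserves, the money multiplier is m = 1/rr = 1/0.1291 ≈ 7.7459.
Money supply M = m × MB = 7.7459 × 23.1 ≈ 178.9303 billion.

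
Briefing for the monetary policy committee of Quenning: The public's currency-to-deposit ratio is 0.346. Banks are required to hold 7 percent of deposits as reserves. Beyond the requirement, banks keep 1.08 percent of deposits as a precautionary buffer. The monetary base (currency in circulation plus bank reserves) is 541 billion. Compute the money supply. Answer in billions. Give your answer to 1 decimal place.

The money multiplier is m = (1 + c) / (rr + e + c) = (1 + 0.346) / (0.07 + 0.0108 + 0.346) ≈ 3.15370.
So M = m × MB = 3.15370 × 541 = 1706.1517 billion.

1706.2 billion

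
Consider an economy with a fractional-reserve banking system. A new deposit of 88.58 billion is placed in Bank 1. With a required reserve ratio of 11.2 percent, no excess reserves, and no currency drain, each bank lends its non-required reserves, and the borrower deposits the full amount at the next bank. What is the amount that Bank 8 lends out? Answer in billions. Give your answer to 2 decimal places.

Each bank lends a fraction (1 − rr) = 0.8880 of the deposit it receives, so Bank 8 receives 88.58·0.8880^7 and lends 88.58·0.8880^8 ≈ 34.2483 billion.

34.25 billion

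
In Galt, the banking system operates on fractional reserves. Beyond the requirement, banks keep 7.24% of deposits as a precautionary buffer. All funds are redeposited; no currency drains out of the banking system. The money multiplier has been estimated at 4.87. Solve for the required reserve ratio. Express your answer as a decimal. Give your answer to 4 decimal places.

Using m = 4.87. Since m = (1 + c)/(c + rr + e), the denominator satisfies c + rr + e = (1 + c)/m = (1 + 0) / 4.87 ≈ 0.205339.
With c = 0 and e = 0.0724, the required reserve ratio is 0.205339 − 0 − 0.0724 = 0.132939.

0.1329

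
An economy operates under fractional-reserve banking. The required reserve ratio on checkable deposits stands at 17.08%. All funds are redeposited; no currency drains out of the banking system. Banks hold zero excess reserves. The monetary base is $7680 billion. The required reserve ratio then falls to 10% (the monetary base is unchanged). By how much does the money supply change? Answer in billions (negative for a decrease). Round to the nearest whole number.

$31835 billion

Initially m₁ = 1 / (0.1708) ≈ 5.85480, so M₁ = 5.85480 × 7680 = 44964.864 billion.
After the change m₂ = 1 / (0.1) = 10, so M₂ = 10 × 7680 = 76800 billion.
ΔM = M₂ − M₁ = 76800 − 44964.864 = 31835.136 billion.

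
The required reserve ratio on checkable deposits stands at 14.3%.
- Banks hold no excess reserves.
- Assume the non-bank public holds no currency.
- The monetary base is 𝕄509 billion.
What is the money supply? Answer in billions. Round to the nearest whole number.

With no currency drain or excess reserves, the money multiplier is m = 1/rr = 1/0.143 ≈ 6.9930.
Money supply M = m × MB = 6.9930 × 509 = 3559.437 billion.

𝕄3559 billion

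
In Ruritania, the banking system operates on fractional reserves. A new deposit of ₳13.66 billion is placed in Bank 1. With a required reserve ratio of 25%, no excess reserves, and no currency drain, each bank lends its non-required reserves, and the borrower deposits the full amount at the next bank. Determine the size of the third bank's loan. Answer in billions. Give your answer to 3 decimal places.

₳5.763 billion

Each bank lends a fraction (1 − rr) = 0.7500 of the deposit it receives, so Bank 3 receives 13.66·0.7500^2 and lends 13.66·0.7500^3 ≈ 5.7628 billion.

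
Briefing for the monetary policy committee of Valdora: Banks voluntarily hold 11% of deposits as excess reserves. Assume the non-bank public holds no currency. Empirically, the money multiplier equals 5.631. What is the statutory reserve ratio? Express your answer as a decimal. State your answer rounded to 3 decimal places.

Using m = 5.631. Since m = (1 + c)/(c + rr + e), the denominator satisfies c + rr + e = (1 + c)/m = (1 + 0) / 5.631 ≈ 0.177588.
With c = 0 and e = 0.11, the statutory reserve ratio is 0.177588 − 0 − 0.11 = 0.067588.

0.068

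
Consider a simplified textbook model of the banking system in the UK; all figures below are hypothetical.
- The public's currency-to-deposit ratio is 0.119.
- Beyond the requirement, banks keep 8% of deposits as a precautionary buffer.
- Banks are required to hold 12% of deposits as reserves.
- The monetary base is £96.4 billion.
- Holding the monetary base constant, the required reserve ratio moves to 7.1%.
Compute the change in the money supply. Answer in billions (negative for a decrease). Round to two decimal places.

Initially m₁ = (1 + 0.119) / (0.12 + 0.08 + 0.119) ≈ 3.50784, so M₁ = 3.50784 × 96.4 ≈ 338.1558 billion.
After the change m₂ = (1 + 0.119) / (0.071 + 0.08 + 0.119) ≈ 4.14444, so M₂ = 4.14444 × 96.4 ≈ 399.524 billion.
ΔM = M₂ − M₁ = 399.524 − 338.1558 = 61.3682 billion.

£61.37 billion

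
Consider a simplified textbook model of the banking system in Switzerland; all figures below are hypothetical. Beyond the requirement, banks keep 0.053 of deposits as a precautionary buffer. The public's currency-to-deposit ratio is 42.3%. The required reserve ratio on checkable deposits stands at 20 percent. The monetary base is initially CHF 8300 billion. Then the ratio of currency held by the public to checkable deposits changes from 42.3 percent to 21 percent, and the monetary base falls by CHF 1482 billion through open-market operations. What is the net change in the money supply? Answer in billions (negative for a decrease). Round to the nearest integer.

Before: m₁ = (1 + 0.423) / (0.2 + 0.053 + 0.423) ≈ 2.10503, MB₁ = 8300, so M₁ = 2.10503 × 8300 = 17471.749 billion.
After: m₂ = (1 + 0.21) / (0.2 + 0.053 + 0.21) ≈ 2.61339, MB₂ = 8300 − 1482 = 6818, so M₂ = 2.61339 × 6818 ≈ 17818.093 billion.
ΔM = M₂ − M₁ = 17818.093 − 17471.749 = 346.344 billion.

CHF 346 billion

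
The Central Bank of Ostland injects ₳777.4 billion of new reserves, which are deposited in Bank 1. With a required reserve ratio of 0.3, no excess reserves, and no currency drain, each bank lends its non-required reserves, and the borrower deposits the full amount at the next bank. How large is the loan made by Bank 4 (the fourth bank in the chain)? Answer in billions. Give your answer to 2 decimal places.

₳186.65 billion

Each bank lends a fraction (1 − rr) = 0.7000 of the deposit it receives, so Bank 4 receives 777.4·0.7000^3 and lends 777.4·0.7000^4 ≈ 186.6537 billion.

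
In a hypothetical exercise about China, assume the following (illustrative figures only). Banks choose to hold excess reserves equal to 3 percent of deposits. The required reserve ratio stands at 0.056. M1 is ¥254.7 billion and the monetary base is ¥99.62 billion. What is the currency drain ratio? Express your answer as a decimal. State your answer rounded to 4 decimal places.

Using m = M/MB = 254.7/99.62 ≈ 2.556716. From m = (1 + c)/(c + rr + e), rearranging gives 1 + c = m·(c + rr + e), so c·(1 − m) = m·(rr + e) − 1.
Hence c = [m·(rr + e) − 1]/(1 − m) = [2.556716 × (0.056 + 0.03) − 1] / (1 − 2.556716) ≈ 0.501133.

0.5011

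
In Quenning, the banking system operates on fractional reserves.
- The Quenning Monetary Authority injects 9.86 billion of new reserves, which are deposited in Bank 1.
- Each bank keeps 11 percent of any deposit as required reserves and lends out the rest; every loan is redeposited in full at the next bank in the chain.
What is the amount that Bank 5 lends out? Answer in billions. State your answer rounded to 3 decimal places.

5.506 billion

Each bank lends a fraction (1 − rr) = 0.8900 of the deposit it receives, so Bank 5 receives 9.86·0.8900^4 and lends 9.86·0.8900^5 ≈ 5.5059 billion.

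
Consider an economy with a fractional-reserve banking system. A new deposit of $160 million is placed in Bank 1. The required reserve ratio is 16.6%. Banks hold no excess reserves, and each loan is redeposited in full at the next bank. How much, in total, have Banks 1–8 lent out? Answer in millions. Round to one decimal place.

Bank i lends (1 − rr)^i of the original deposit: Bank 1 lends 160·0.8340 = 133.4400, Bank 2 lends 160·0.8340² ≈ 111.2890, and so on.
Summing a geometric series: total = 160·[0.8340·(1 − 0.8340^8) / (1 − 0.8340)] ≈ 615.7045 million.

$615.7 million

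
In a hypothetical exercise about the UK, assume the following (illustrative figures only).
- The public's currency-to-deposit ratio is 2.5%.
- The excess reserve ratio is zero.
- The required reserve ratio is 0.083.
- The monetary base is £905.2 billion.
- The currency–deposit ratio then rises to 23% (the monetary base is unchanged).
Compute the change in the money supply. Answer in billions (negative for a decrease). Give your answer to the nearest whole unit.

Initially m₁ = (1 + 0.025) / (0.083 + 0.025) ≈ 9.4907, so M₁ = 9.4907 × 905.2 ≈ 8590.9816 billion.
After the change m₂ = (1 + 0.23) / (0.083 + 0.23) ≈ 3.9297, so M₂ = 3.9297 × 905.2 ≈ 3557.1644 billion.
ΔM = M₂ − M₁ = 3557.1644 − 8590.9816 = -5033.8172 billion.

-5034 billion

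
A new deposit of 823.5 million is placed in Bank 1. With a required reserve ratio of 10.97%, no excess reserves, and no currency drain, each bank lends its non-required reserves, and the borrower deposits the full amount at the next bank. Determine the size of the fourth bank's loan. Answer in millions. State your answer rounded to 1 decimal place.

517.4 million

Each bank lends a fraction (1 − rr) = 0.8903 of the deposit it receives, so Bank 4 receives 823.5·0.8903^3 and lends 823.5·0.8903^4 ≈ 517.3794 million.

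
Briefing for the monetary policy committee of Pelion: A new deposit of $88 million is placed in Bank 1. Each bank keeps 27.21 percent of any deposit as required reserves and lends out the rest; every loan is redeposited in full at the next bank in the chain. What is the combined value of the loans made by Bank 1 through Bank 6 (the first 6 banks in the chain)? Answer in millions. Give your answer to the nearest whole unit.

$200 million

Bank i lends (1 − rr)^i of the original deposit: Bank 1 lends 88·0.7279 = 64.0552, Bank 2 lends 88·0.7279² ≈ 46.6258, and so on.
Summing a geometric series: total = 88·[0.7279·(1 − 0.7279^6) / (1 − 0.7279)] ≈ 200.3953 million.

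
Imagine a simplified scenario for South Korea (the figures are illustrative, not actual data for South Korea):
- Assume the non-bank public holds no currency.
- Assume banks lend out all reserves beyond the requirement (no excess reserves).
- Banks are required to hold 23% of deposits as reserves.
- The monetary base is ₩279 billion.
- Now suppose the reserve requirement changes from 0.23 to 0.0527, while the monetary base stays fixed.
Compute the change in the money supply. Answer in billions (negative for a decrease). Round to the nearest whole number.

Initially m₁ = 1 / (0.23) ≈ 4.3478, so M₁ = 4.3478 × 279 = 1213.0362 billion.
After the change m₂ = 1 / (0.0527) ≈ 18.9753, so M₂ = 18.9753 × 279 = 5294.1087 billion.
ΔM = M₂ − M₁ = 5294.1087 − 1213.0362 = 4081.0725 billion.

₩4081 billion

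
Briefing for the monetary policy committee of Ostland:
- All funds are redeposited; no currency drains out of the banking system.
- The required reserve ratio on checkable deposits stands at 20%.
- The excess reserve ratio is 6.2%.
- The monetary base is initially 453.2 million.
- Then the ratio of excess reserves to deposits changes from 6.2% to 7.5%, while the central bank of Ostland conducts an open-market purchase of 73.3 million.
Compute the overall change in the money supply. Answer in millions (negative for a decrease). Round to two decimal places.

184.77 million

Before: m₁ = 1 / (0.2 + 0.062) ≈ 3.816794, MB₁ = 453.2, so M₁ = 3.816794 × 453.2 ≈ 1729.771 million.
After: m₂ = 1 / (0.2 + 0.075) ≈ 3.636364, MB₂ = 453.2 + 73.3 = 526.5, so M₂ = 3.636364 × 526.5 ≈ 1914.5456 million.
ΔM = M₂ − M₁ = 1914.5456 − 1729.771 = 184.7746 million.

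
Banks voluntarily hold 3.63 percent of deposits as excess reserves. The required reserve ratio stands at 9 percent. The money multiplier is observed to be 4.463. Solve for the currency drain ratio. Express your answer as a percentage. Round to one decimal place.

Using m = 4.463. From m = (1 + c)/(c + rr + e), rearranging gives 1 + c = m·(c + rr + e), so c·(1 − m) = m·(rr + e) − 1.
Hence c = [m·(rr + e) − 1]/(1 − m) = [4.463 × (0.09 + 0.0363) − 1] / (1 − 4.463) ≈ 0.125996.

12.6%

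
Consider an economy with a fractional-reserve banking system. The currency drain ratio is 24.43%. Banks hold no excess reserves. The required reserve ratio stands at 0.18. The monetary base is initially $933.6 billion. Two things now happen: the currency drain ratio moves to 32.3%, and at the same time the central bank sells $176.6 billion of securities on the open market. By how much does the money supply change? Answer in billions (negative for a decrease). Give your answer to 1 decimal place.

Before: m₁ = (1 + 0.2443) / (0.18 + 0.2443) ≈ 2.93259, MB₁ = 933.6, so M₁ = 2.93259 × 933.6 ≈ 2737.866 billion.
After: m₂ = (1 + 0.323) / (0.18 + 0.323) ≈ 2.63022, MB₂ = 933.6 − 176.6 = 757, so M₂ = 2.63022 × 757 ≈ 1991.0765 billion.
ΔM = M₂ − M₁ = 1991.0765 − 2737.866 = -746.7895 billion.

-746.8 billion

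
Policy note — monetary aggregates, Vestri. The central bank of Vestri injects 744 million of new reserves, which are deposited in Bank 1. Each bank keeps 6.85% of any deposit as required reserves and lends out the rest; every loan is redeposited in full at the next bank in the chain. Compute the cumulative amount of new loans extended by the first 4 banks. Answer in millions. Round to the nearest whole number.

2500 million

Bank i lends (1 − rr)^i of the original deposit: Bank 1 lends 744·0.9315 = 693.0360, Bank 2 lends 744·0.9315² ≈ 645.5630, and so on.
Summing a geometric series: total = 744·[0.9315·(1 − 0.9315^4) / (1 − 0.9315)] ≈ 2500.0910 million.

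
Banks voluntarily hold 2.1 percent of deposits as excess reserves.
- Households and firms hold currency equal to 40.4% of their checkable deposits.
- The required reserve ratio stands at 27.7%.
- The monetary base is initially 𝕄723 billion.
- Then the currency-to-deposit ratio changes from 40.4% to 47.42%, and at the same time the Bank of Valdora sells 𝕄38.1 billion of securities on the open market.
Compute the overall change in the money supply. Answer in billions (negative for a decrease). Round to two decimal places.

Before: m₁ = (1 + 0.404) / (0.277 + 0.021 + 0.404) = 2, MB₁ = 723, so M₁ = 2 × 723 = 1446 billion.
After: m₂ = (1 + 0.4742) / (0.277 + 0.021 + 0.4742) ≈ 1.909091, MB₂ = 723 − 38.1 = 684.9, so M₂ = 1.909091 × 684.9 ≈ 1307.5364 billion.
ΔM = M₂ − M₁ = 1307.5364 − 1446 = -138.4636 billion.

-138.46 billion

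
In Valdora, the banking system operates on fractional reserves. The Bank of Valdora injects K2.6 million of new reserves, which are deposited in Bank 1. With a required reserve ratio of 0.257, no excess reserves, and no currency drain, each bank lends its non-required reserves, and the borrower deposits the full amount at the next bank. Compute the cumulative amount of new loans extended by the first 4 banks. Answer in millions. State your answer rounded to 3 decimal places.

Bank i lends (1 − rr)^i of the original deposit: Bank 1 lends 2.6·0.7430 = 1.9318, Bank 2 lends 2.6·0.7430² ≈ 1.4353, and so on.
Summing a geometric series: total = 2.6·[0.7430·(1 − 0.7430^4) / (1 − 0.7430)] ≈ 5.2259 million.

K5.226 million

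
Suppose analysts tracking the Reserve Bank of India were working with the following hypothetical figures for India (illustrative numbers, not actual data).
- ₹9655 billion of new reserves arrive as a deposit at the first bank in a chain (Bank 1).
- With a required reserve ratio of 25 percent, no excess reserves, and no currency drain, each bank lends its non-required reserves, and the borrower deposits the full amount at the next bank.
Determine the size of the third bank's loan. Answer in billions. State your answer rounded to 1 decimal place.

Each bank lends a fraction (1 − rr) = 0.7500 of the deposit it receives, so Bank 3 receives 9655·0.7500^2 and lends 9655·0.7500^3 ≈ 4073.2031 billion.

₹4073.2 billion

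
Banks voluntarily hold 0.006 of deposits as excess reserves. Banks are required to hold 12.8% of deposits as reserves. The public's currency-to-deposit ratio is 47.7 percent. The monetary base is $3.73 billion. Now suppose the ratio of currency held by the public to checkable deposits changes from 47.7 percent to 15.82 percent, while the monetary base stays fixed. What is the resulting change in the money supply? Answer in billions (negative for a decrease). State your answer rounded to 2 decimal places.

Initially m₁ = (1 + 0.477) / (0.128 + 0.006 + 0.477) ≈ 2.4173, so M₁ = 2.4173 × 3.73 ≈ 9.0165 billion.
After the change m₂ = (1 + 0.1582) / (0.128 + 0.006 + 0.1582) ≈ 3.9637, so M₂ = 3.9637 × 3.73 ≈ 14.7846 billion.
ΔM = M₂ − M₁ = 14.7846 − 9.0165 = 5.7681 billion.

$5.77 billion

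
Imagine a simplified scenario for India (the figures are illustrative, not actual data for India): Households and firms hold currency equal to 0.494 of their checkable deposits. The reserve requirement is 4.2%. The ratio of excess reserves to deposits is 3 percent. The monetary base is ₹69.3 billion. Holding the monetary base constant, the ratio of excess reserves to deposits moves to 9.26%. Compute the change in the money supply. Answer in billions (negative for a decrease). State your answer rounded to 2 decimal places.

Initially m₁ = (1 + 0.494) / (0.042 + 0.03 + 0.494) ≈ 2.63958, so M₁ = 2.63958 × 69.3 ≈ 182.9229 billion.
After the change m₂ = (1 + 0.494) / (0.042 + 0.0926 + 0.494) ≈ 2.37671, so M₂ = 2.37671 × 69.3 ≈ 164.706 billion.
ΔM = M₂ − M₁ = 164.706 − 182.9229 = -18.2169 billion.

-18.22 billion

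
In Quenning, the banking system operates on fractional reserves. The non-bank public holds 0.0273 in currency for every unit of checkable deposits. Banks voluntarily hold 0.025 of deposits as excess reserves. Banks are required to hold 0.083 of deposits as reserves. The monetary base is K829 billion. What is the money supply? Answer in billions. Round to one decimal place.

The money multiplier is m = (1 + c) / (rr + e + c) = (1 + 0.0273) / (0.083 + 0.025 + 0.0273) ≈ 7.59276.
So M = m × MB = 7.59276 × 829 ≈ 6294.398 billion.

K6294.4 billion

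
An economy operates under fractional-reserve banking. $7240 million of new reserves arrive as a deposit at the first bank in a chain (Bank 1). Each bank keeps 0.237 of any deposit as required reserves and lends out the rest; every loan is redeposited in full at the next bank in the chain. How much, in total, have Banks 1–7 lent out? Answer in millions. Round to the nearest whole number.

$19799 million

Bank i lends (1 − rr)^i of the original deposit: Bank 1 lends 7240·0.7630 = 5524.1200, Bank 2 lends 7240·0.7630² ≈ 4214.9036, and so on.
Summing a geometric series: total = 7240·[0.7630·(1 − 0.7630^7) / (1 − 0.7630)] ≈ 19799.4977 million.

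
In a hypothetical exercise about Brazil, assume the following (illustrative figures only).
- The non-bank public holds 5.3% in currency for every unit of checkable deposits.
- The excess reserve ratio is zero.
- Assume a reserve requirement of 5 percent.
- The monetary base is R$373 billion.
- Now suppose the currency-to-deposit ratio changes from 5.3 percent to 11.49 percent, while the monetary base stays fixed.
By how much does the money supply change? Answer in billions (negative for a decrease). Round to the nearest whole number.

-1291 billion

Initially m₁ = (1 + 0.053) / (0.05 + 0.053) ≈ 10.2233, so M₁ = 10.2233 × 373 = 3813.2909 billion.
After the change m₂ = (1 + 0.1149) / (0.05 + 0.1149) ≈ 6.7611, so M₂ = 6.7611 × 373 = 2521.8903 billion.
ΔM = M₂ − M₁ = 2521.8903 − 3813.2909 = -1291.4006 billion.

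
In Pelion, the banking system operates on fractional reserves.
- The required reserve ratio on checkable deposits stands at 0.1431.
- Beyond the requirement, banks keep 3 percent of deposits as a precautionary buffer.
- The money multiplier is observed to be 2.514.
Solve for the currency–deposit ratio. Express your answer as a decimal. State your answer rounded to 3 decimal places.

0.373

Using m = 2.514. From m = (1 + c)/(c + rr + e), rearranging gives 1 + c = m·(c + rr + e), so c·(1 − m) = m·(rr + e) − 1.
Hence c = [m·(rr + e) − 1]/(1 − m) = [2.514 × (0.1431 + 0.03) − 1] / (1 − 2.514) ≈ 0.373069.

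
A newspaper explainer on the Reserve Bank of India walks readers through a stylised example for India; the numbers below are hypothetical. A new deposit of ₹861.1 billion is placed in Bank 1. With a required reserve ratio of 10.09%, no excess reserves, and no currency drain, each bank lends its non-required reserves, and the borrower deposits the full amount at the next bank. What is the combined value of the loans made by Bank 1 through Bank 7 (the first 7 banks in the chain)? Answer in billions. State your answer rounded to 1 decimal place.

Bank i lends (1 − rr)^i of the original deposit: Bank 1 lends 861.1·0.8991 ≈ 774.2150, Bank 2 lends 861.1·0.8991² ≈ 696.0967, and so on.
Summing a geometric series: total = 861.1·[0.8991·(1 − 0.8991^7) / (1 − 0.8991)] ≈ 4028.6892 billion.

₹4028.7 billion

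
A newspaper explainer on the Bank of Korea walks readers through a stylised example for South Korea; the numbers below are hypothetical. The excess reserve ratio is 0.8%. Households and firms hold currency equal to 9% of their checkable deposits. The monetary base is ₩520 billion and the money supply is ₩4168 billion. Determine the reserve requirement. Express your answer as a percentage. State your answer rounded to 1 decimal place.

3.8%

Using m = M/MB = 4168/520 ≈ 8.015385. Since m = (1 + c)/(c + rr + e), the denominator satisfies c + rr + e = (1 + c)/m = (1 + 0.09) / 8.015385 ≈ 0.135988.
With c = 0.09 and e = 0.008, the reserve requirement is 0.135988 − 0.09 − 0.008 = 0.037988.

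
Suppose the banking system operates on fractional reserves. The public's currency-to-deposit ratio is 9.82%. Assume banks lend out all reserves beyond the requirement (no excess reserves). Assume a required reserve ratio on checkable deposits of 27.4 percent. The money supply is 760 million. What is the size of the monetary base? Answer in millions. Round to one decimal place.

257.6 million

The money multiplier is m = (1 + c) / (rr + c) = (1 + 0.0982) / (0.274 + 0.0982) ≈ 2.95056.
MB = M / m = 760 / 2.95056 ≈ 257.5782 million.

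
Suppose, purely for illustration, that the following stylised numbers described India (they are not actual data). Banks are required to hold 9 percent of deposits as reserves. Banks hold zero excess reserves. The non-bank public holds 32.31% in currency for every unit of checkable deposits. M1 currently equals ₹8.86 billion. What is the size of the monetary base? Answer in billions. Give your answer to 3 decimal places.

₹2.766 billion

The money multiplier is m = (1 + c) / (rr + c) = (1 + 0.3231) / (0.09 + 0.3231) ≈ 3.20286.
MB = M / m = 8.86 / 3.20286 ≈ 2.7663 billion.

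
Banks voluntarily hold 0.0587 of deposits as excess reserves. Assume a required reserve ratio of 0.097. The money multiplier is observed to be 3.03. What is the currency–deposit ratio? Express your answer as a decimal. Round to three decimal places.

0.260

Using m = 3.03. From m = (1 + c)/(c + rr + e), rearranging gives 1 + c = m·(c + rr + e), so c·(1 − m) = m·(rr + e) − 1.
Hence c = [m·(rr + e) − 1]/(1 − m) = [3.03 × (0.097 + 0.0587) − 1] / (1 − 3.03) ≈ 0.260211.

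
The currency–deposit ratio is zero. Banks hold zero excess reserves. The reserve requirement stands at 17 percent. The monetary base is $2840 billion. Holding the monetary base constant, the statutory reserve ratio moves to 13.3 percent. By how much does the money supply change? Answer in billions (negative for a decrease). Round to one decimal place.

$4647.5 billion

Initially m₁ = 1 / (0.17) ≈ 5.882353, so M₁ = 5.882353 × 2840 ≈ 16705.8825 billion.
After the change m₂ = 1 / (0.133) ≈ 7.518797, so M₂ = 7.518797 × 2840 ≈ 21353.3835 billion.
ΔM = M₂ − M₁ = 21353.3835 − 16705.8825 = 4647.501 billion.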